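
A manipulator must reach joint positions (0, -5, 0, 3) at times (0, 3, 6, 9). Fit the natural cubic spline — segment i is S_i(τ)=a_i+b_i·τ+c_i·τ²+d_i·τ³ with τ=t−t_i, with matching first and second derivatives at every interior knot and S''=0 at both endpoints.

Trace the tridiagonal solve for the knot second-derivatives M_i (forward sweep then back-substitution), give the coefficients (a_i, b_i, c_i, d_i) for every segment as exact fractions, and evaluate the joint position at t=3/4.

  seg 0: a=0 b=-13/5 c=0 d=14/135
  seg 1: a=-5 b=1/5 c=14/15 d=-4/27
  seg 2: a=0 b=9/5 c=-2/5 d=2/45
S(3/4) = -61/32

Δ: Δ0=-5/3, Δ1=5/3, Δ2=1
row 1: diag=12, rhs=20; c'=1/4, d'=5/3
row 2: denom=12−3·1/4=45/4; d'=(-4−3·5/3)/(45/4)=-4/5
back: M2=-4/5
back: M1=5/3−1/4·-4/5=28/15
M: M0=0, M1=28/15, M2=-4/5, M3=0
seg 0: a=0, c=M0/2=0, d=(M1−M0)/(6·3)=14/135, b=Δ0−h0·(2M0+M1)/6=-13/5
seg 1: a=-5, c=M1/2=14/15, d=(M2−M1)/(6·3)=-4/27, b=Δ1−h1·(2M1+M2)/6=1/5
seg 2: a=0, c=M2/2=-2/5, d=(M3−M2)/(6·3)=2/45, b=Δ2−h2·(2M2+M3)/6=9/5
t_q=3/4 → seg 0, τ=3/4; S=0+-13/5·τ+0·τ²+14/135·τ³=-61/32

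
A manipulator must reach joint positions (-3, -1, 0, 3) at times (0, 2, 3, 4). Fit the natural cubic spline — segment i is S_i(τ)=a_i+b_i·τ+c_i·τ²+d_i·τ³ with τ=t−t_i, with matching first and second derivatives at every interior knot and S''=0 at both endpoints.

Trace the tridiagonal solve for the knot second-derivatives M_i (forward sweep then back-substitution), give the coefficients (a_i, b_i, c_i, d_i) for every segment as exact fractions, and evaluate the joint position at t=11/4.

Δ: Δ0=1, Δ1=1, Δ2=3
row 1: diag=6, rhs=0; c'=1/6, d'=0
row 2: denom=4−1·1/6=23/6; d'=(12−1·0)/(23/6)=72/23
back: M2=72/23
back: M1=0−1/6·72/23=-12/23
M: M0=0, M1=-12/23, M2=72/23, M3=0
seg 0: a=-3, c=M0/2=0, d=(M1−M0)/(6·2)=-1/23, b=Δ0−h0·(2M0+M1)/6=27/23
seg 1: a=-1, c=M1/2=-6/23, d=(M2−M1)/(6·1)=14/23, b=Δ1−h1·(2M1+M2)/6=15/23
seg 2: a=0, c=M2/2=36/23, d=(M3−M2)/(6·1)=-12/23, b=Δ2−h2·(2M2+M3)/6=45/23
t_q=11/4 → seg 1, τ=3/4; S=-1+15/23·τ+-6/23·τ²+14/23·τ³=-295/736

  seg 0: a=-3 b=27/23 c=0 d=-1/23
  seg 1: a=-1 b=15/23 c=-6/23 d=14/23
  seg 2: a=0 b=45/23 c=36/23 d=-12/23
S(11/4) = -295/736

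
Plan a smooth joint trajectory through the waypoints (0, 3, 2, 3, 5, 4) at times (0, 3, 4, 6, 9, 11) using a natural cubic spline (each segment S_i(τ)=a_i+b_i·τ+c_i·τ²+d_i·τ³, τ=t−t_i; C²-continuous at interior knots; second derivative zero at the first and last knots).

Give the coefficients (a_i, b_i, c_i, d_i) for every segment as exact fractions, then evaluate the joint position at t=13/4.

Δ: Δ0=1, Δ1=-1, Δ2=1/2, Δ3=2/3, Δ4=-1/2
row 1: diag=8, rhs=-12; c'=1/8, d'=-3/2
row 2: denom=6−1·1/8=47/8; d'=(9−1·-3/2)/(47/8)=84/47
row 3: denom=10−2·16/47=438/47; d'=(1−2·84/47)/(438/47)=-121/438
row 4: denom=10−3·47/146=1319/146; d'=(-7−3·-121/438)/(1319/146)=-901/1319
back: M4=-901/1319
back: M3=-121/438−47/146·-901/1319=-223/3957
back: M2=84/47−16/47·-223/3957=7148/3957
back: M1=-3/2−1/8·7148/3957=-6829/3957
M: M0=0, M1=-6829/3957, M2=7148/3957, M3=-223/3957, M4=-901/1319, M5=0
seg 0: a=0, c=M0/2=0, d=(M1−M0)/(6·3)=-6829/71226, b=Δ0−h0·(2M0+M1)/6=14743/7914
seg 1: a=3, c=M1/2=-6829/7914, d=(M2−M1)/(6·1)=1553/2638, b=Δ1−h1·(2M1+M2)/6=-2872/3957
seg 2: a=2, c=M2/2=3574/3957, d=(M3−M2)/(6·2)=-819/5276, b=Δ2−h2·(2M2+M3)/6=-5425/7914
seg 3: a=3, c=M3/2=-223/7914, d=(M4−M3)/(6·3)=-1240/35613, b=Δ3−h3·(2M3+M4)/6=8425/7914
seg 4: a=5, c=M4/2=-901/2638, d=(M5−M4)/(6·2)=901/15828, b=Δ4−h4·(2M4+M5)/6=-353/7914
t_q=13/4 → seg 1, τ=1/4; S=3+-2872/3957·τ+-6829/7914·τ²+1553/2638·τ³=468309/168832

  seg 0: a=0 b=14743/7914 c=0 d=-6829/71226
  seg 1: a=3 b=-2872/3957 c=-6829/7914 d=1553/2638
  seg 2: a=2 b=-5425/7914 c=3574/3957 d=-819/5276
  seg 3: a=3 b=8425/7914 c=-223/7914 d=-1240/35613
  seg 4: a=5 b=-353/7914 c=-901/2638 d=901/15828
S(13/4) = 468309/168832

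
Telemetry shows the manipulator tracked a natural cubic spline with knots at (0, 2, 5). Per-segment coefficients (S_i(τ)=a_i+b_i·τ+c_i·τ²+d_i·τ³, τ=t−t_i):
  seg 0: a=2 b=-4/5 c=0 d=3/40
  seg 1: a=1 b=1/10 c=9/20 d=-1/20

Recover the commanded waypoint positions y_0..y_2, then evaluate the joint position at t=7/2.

y_0 = S_0(0) = a_0 = 2
y_1 = S_1(0) = a_1 = 1
y_2 = S_1(3) = 4
t_q=7/2 is in segment 1 (τ=3/2); S_1(τ)=319/160

y_0=2 y_1=1 y_2=4
S(7/2) = 319/160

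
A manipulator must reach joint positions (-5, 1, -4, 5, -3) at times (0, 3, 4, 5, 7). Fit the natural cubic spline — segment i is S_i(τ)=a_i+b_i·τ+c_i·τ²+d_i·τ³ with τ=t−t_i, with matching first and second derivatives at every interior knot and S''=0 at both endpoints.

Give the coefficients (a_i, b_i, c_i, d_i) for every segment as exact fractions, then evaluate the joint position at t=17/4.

  seg 0: a=-5 b=565/89 c=0 d=-43/89
  seg 1: a=1 b=-596/89 c=-387/89 d=538/89
  seg 2: a=-4 b=244/89 c=1227/89 d=-670/89
  seg 3: a=5 b=688/89 c=-783/89 d=261/178
S(17/4) = -7321/2848

Δ: Δ0=2, Δ1=-5, Δ2=9, Δ3=-4
row 1: diag=8, rhs=-42; c'=1/8, d'=-21/4
row 2: denom=4−1·1/8=31/8; d'=(84−1·-21/4)/(31/8)=714/31
row 3: denom=6−1·8/31=178/31; d'=(-78−1·714/31)/(178/31)=-1566/89
back: M3=-1566/89
back: M2=714/31−8/31·-1566/89=2454/89
back: M1=-21/4−1/8·2454/89=-774/89
M: M0=0, M1=-774/89, M2=2454/89, M3=-1566/89, M4=0
seg 0: a=-5, c=M0/2=0, d=(M1−M0)/(6·3)=-43/89, b=Δ0−h0·(2M0+M1)/6=565/89
seg 1: a=1, c=M1/2=-387/89, d=(M2−M1)/(6·1)=538/89, b=Δ1−h1·(2M1+M2)/6=-596/89
seg 2: a=-4, c=M2/2=1227/89, d=(M3−M2)/(6·1)=-670/89, b=Δ2−h2·(2M2+M3)/6=244/89
seg 3: a=5, c=M3/2=-783/89, d=(M4−M3)/(6·2)=261/178, b=Δ3−h3·(2M3+M4)/6=688/89
t_q=17/4 → seg 2, τ=1/4; S=-4+244/89·τ+1227/89·τ²+-670/89·τ³=-7321/2848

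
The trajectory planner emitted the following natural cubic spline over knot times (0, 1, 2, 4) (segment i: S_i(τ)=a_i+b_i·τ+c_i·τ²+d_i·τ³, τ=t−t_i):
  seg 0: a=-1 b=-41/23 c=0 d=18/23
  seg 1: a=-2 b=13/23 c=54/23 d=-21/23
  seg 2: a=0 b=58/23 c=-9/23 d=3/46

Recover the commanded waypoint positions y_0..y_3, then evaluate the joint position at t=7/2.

y_0=-1 y_1=-2 y_2=0 y_3=4
S(7/2) = 1149/368

y_0 = S_0(0) = a_0 = -1
y_1 = S_1(0) = a_1 = -2
y_2 = S_2(0) = a_2 = 0
y_3 = S_2(2) = 4
t_q=7/2 is in segment 2 (τ=3/2); S_2(τ)=1149/368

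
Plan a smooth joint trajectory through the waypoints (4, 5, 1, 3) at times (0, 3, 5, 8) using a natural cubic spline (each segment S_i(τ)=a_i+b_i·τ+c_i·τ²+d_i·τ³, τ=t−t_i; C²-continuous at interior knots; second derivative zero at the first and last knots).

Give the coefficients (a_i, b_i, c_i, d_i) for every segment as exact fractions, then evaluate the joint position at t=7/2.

Δ: Δ0=1/3, Δ1=-2, Δ2=2/3
row 1: diag=10, rhs=-14; c'=1/5, d'=-7/5
row 2: denom=10−2·1/5=48/5; d'=(16−2·-7/5)/(48/5)=47/24
back: M2=47/24
back: M1=-7/5−1/5·47/24=-43/24
M: M0=0, M1=-43/24, M2=47/24, M3=0
seg 0: a=4, c=M0/2=0, d=(M1−M0)/(6·3)=-43/432, b=Δ0−h0·(2M0+M1)/6=59/48
seg 1: a=5, c=M1/2=-43/48, d=(M2−M1)/(6·2)=5/16, b=Δ1−h1·(2M1+M2)/6=-35/24
seg 2: a=1, c=M2/2=47/48, d=(M3−M2)/(6·3)=-47/432, b=Δ2−h2·(2M2+M3)/6=-31/24
t_q=7/2 → seg 1, τ=1/2; S=5+-35/24·τ+-43/48·τ²+5/16·τ³=523/128

  seg 0: a=4 b=59/48 c=0 d=-43/432
  seg 1: a=5 b=-35/24 c=-43/48 d=5/16
  seg 2: a=1 b=-31/24 c=47/48 d=-47/432
S(7/2) = 523/128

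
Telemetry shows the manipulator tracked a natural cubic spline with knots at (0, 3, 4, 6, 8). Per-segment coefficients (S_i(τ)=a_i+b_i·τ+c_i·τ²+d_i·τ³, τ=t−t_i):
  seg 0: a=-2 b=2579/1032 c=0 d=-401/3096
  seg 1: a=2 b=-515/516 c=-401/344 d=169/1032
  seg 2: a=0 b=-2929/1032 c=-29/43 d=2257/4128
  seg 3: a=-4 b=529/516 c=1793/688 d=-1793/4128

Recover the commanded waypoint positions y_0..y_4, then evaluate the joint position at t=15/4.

y_0=-2 y_1=2 y_2=0 y_3=-4 y_4=5
S(15/4) = 14637/22016

y_0 = S_0(0) = a_0 = -2
y_1 = S_1(0) = a_1 = 2
y_2 = S_2(0) = a_2 = 0
y_3 = S_3(0) = a_3 = -4
y_4 = S_3(2) = 5
t_q=15/4 is in segment 1 (τ=3/4); S_1(τ)=14637/22016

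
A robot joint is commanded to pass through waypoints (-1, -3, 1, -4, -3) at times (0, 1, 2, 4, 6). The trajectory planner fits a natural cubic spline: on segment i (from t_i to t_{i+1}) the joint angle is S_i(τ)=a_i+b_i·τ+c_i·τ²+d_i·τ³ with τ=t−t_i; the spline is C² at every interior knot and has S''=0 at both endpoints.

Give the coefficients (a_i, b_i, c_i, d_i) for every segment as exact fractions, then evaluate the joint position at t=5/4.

Δ: Δ0=-2, Δ1=4, Δ2=-5/2, Δ3=1/2
row 1: diag=4, rhs=36; c'=1/4, d'=9
row 2: denom=6−1·1/4=23/4; d'=(-39−1·9)/(23/4)=-192/23
row 3: denom=8−2·8/23=168/23; d'=(18−2·-192/23)/(168/23)=19/4
back: M3=19/4
back: M2=-192/23−8/23·19/4=-10
back: M1=9−1/4·-10=23/2
M: M0=0, M1=23/2, M2=-10, M3=19/4, M4=0
seg 0: a=-1, c=M0/2=0, d=(M1−M0)/(6·1)=23/12, b=Δ0−h0·(2M0+M1)/6=-47/12
seg 1: a=-3, c=M1/2=23/4, d=(M2−M1)/(6·1)=-43/12, b=Δ1−h1·(2M1+M2)/6=11/6
seg 2: a=1, c=M2/2=-5, d=(M3−M2)/(6·2)=59/48, b=Δ2−h2·(2M2+M3)/6=31/12
seg 3: a=-4, c=M3/2=19/8, d=(M4−M3)/(6·2)=-19/48, b=Δ3−h3·(2M3+M4)/6=-8/3
t_q=5/4 → seg 1, τ=1/4; S=-3+11/6·τ+23/4·τ²+-43/12·τ³=-573/256

  seg 0: a=-1 b=-47/12 c=0 d=23/12
  seg 1: a=-3 b=11/6 c=23/4 d=-43/12
  seg 2: a=1 b=31/12 c=-5 d=59/48
  seg 3: a=-4 b=-8/3 c=19/8 d=-19/48
S(5/4) = -573/256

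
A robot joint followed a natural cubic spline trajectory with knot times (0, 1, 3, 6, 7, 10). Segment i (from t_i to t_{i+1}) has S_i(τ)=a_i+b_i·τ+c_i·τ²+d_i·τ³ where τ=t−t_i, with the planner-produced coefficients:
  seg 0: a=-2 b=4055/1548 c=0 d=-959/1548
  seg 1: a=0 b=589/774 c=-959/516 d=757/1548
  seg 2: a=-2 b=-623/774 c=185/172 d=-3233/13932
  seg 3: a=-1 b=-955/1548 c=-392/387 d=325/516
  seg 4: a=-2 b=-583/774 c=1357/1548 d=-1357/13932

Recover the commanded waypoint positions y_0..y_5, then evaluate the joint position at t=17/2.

y_0 = S_0(0) = a_0 = -2
y_1 = S_1(0) = a_1 = 0
y_2 = S_2(0) = a_2 = -2
y_3 = S_3(0) = a_3 = -1
y_4 = S_4(0) = a_4 = -2
y_5 = S_4(3) = 1
t_q=17/2 is in segment 4 (τ=3/2); S_4(τ)=-2045/1376

y_0=-2 y_1=0 y_2=-2 y_3=-1 y_4=-2 y_5=1
S(17/2) = -2045/1376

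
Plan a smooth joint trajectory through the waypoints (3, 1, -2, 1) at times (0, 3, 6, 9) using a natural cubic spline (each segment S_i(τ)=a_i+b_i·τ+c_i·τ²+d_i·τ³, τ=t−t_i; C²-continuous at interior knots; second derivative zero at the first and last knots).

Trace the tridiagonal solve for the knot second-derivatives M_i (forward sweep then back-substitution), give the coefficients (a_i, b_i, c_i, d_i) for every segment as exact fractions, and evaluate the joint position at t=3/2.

Δ: Δ0=-2/3, Δ1=-1, Δ2=1
row 1: diag=12, rhs=-2; c'=1/4, d'=-1/6
row 2: denom=12−3·1/4=45/4; d'=(12−3·-1/6)/(45/4)=10/9
back: M2=10/9
back: M1=-1/6−1/4·10/9=-4/9
M: M0=0, M1=-4/9, M2=10/9, M3=0
seg 0: a=3, c=M0/2=0, d=(M1−M0)/(6·3)=-2/81, b=Δ0−h0·(2M0+M1)/6=-4/9
seg 1: a=1, c=M1/2=-2/9, d=(M2−M1)/(6·3)=7/81, b=Δ1−h1·(2M1+M2)/6=-10/9
seg 2: a=-2, c=M2/2=5/9, d=(M3−M2)/(6·3)=-5/81, b=Δ2−h2·(2M2+M3)/6=-1/9
t_q=3/2 → seg 0, τ=3/2; S=3+-4/9·τ+0·τ²+-2/81·τ³=9/4

  seg 0: a=3 b=-4/9 c=0 d=-2/81
  seg 1: a=1 b=-10/9 c=-2/9 d=7/81
  seg 2: a=-2 b=-1/9 c=5/9 d=-5/81
S(3/2) = 9/4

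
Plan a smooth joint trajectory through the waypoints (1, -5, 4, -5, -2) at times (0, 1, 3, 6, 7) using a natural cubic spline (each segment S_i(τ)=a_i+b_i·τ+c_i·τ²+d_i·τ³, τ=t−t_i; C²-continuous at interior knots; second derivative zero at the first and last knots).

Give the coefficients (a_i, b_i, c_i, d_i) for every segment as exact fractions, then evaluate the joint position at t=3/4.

  seg 0: a=1 b=-6531/788 c=0 d=1803/788
  seg 1: a=-5 b=-561/394 c=5409/788 d=-3075/1576
  seg 2: a=4 b=516/197 c=-954/197 d=195/197
  seg 3: a=-5 b=57/197 c=801/197 d=-267/197
S(3/4) = -214375/50432

Δ: Δ0=-6, Δ1=9/2, Δ2=-3, Δ3=3
row 1: diag=6, rhs=63; c'=1/3, d'=21/2
row 2: denom=10−2·1/3=28/3; d'=(-45−2·21/2)/(28/3)=-99/14
row 3: denom=8−3·9/28=197/28; d'=(36−3·-99/14)/(197/28)=1602/197
back: M3=1602/197
back: M2=-99/14−9/28·1602/197=-1908/197
back: M1=21/2−1/3·-1908/197=5409/394
M: M0=0, M1=5409/394, M2=-1908/197, M3=1602/197, M4=0
seg 0: a=1, c=M0/2=0, d=(M1−M0)/(6·1)=1803/788, b=Δ0−h0·(2M0+M1)/6=-6531/788
seg 1: a=-5, c=M1/2=5409/788, d=(M2−M1)/(6·2)=-3075/1576, b=Δ1−h1·(2M1+M2)/6=-561/394
seg 2: a=4, c=M2/2=-954/197, d=(M3−M2)/(6·3)=195/197, b=Δ2−h2·(2M2+M3)/6=516/197
seg 3: a=-5, c=M3/2=801/197, d=(M4−M3)/(6·1)=-267/197, b=Δ3−h3·(2M3+M4)/6=57/197
t_q=3/4 → seg 0, τ=3/4; S=1+-6531/788·τ+0·τ²+1803/788·τ³=-214375/50432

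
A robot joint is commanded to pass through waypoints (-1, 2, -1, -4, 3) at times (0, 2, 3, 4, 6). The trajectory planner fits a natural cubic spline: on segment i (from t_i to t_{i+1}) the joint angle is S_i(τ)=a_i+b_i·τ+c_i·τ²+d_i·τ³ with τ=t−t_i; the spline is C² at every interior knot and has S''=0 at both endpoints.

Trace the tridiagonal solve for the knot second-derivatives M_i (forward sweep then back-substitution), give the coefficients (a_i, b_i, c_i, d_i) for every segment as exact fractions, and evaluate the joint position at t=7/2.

  seg 0: a=-1 b=98/33 c=0 d=-97/264
  seg 1: a=2 b=-95/66 c=-97/44 d=85/132
  seg 2: a=-1 b=-47/12 c=-3/11 d=157/132
  seg 3: a=-4 b=-59/66 c=145/44 d=-145/264
S(7/2) = -1013/352

Δ: Δ0=3/2, Δ1=-3, Δ2=-3, Δ3=7/2
row 1: diag=6, rhs=-27; c'=1/6, d'=-9/2
row 2: denom=4−1·1/6=23/6; d'=(0−1·-9/2)/(23/6)=27/23
row 3: denom=6−1·6/23=132/23; d'=(39−1·27/23)/(132/23)=145/22
back: M3=145/22
back: M2=27/23−6/23·145/22=-6/11
back: M1=-9/2−1/6·-6/11=-97/22
M: M0=0, M1=-97/22, M2=-6/11, M3=145/22, M4=0
seg 0: a=-1, c=M0/2=0, d=(M1−M0)/(6·2)=-97/264, b=Δ0−h0·(2M0+M1)/6=98/33
seg 1: a=2, c=M1/2=-97/44, d=(M2−M1)/(6·1)=85/132, b=Δ1−h1·(2M1+M2)/6=-95/66
seg 2: a=-1, c=M2/2=-3/11, d=(M3−M2)/(6·1)=157/132, b=Δ2−h2·(2M2+M3)/6=-47/12
seg 3: a=-4, c=M3/2=145/44, d=(M4−M3)/(6·2)=-145/264, b=Δ3−h3·(2M3+M4)/6=-59/66
t_q=7/2 → seg 2, τ=1/2; S=-1+-47/12·τ+-3/11·τ²+157/132·τ³=-1013/352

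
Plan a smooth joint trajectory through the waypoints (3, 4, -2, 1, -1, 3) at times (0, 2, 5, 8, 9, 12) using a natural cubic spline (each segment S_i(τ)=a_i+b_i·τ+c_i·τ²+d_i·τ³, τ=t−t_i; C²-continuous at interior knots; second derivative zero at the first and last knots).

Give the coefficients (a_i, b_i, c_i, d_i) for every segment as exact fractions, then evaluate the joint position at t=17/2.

Δ: Δ0=1/2, Δ1=-2, Δ2=1, Δ3=-2, Δ4=4/3
row 1: diag=10, rhs=-15; c'=3/10, d'=-3/2
row 2: denom=12−3·3/10=111/10; d'=(18−3·-3/2)/(111/10)=75/37
row 3: denom=8−3·10/37=266/37; d'=(-18−3·75/37)/(266/37)=-891/266
row 4: denom=8−1·37/266=2091/266; d'=(20−1·-891/266)/(2091/266)=6211/2091
back: M4=6211/2091
back: M3=-891/266−37/266·6211/2091=-7868/2091
back: M2=75/37−10/37·-7868/2091=6365/2091
back: M1=-3/2−3/10·6365/2091=-1682/697
M: M0=0, M1=-1682/697, M2=6365/2091, M3=-7868/2091, M4=6211/2091, M5=0
seg 0: a=3, c=M0/2=0, d=(M1−M0)/(6·2)=-841/4182, b=Δ0−h0·(2M0+M1)/6=5455/4182
seg 1: a=4, c=M1/2=-841/697, d=(M2−M1)/(6·3)=11411/37638, b=Δ1−h1·(2M1+M2)/6=-4637/4182
seg 2: a=-2, c=M2/2=6365/4182, d=(M3−M2)/(6·3)=-14233/37638, b=Δ2−h2·(2M2+M3)/6=-20/123
seg 3: a=1, c=M3/2=-3934/2091, d=(M4−M3)/(6·1)=4693/4182, b=Δ3−h3·(2M3+M4)/6=-5189/4182
seg 4: a=-1, c=M4/2=6211/4182, d=(M5−M4)/(6·3)=-6211/37638, b=Δ4−h4·(2M4+M5)/6=-1141/697
t_q=17/2 → seg 3, τ=1/2; S=1+-5189/4182·τ+-3934/2091·τ²+4693/4182·τ³=1657/33456

  seg 0: a=3 b=5455/4182 c=0 d=-841/4182
  seg 1: a=4 b=-4637/4182 c=-841/697 d=11411/37638
  seg 2: a=-2 b=-20/123 c=6365/4182 d=-14233/37638
  seg 3: a=1 b=-5189/4182 c=-3934/2091 d=4693/4182
  seg 4: a=-1 b=-1141/697 c=6211/4182 d=-6211/37638
S(17/2) = 1657/33456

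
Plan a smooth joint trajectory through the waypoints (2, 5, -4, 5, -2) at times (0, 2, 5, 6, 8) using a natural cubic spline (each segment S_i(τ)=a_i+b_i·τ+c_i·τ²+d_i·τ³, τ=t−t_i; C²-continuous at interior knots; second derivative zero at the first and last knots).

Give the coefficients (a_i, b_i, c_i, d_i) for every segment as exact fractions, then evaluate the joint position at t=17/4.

Δ: Δ0=3/2, Δ1=-3, Δ2=9, Δ3=-7/2
row 1: diag=10, rhs=-27; c'=3/10, d'=-27/10
row 2: denom=8−3·3/10=71/10; d'=(72−3·-27/10)/(71/10)=801/71
row 3: denom=6−1·10/71=416/71; d'=(-75−1·801/71)/(416/71)=-3063/208
back: M3=-3063/208
back: M2=801/71−10/71·-3063/208=1389/104
back: M1=-27/10−3/10·1389/104=-1395/208
M: M0=0, M1=-1395/208, M2=1389/104, M3=-3063/208, M4=0
seg 0: a=2, c=M0/2=0, d=(M1−M0)/(6·2)=-465/832, b=Δ0−h0·(2M0+M1)/6=777/208
seg 1: a=5, c=M1/2=-1395/416, d=(M2−M1)/(6·3)=107/96, b=Δ1−h1·(2M1+M2)/6=-309/104
seg 2: a=-4, c=M2/2=1389/208, d=(M3−M2)/(6·1)=-1947/416, b=Δ2−h2·(2M2+M3)/6=2913/416
seg 3: a=5, c=M3/2=-3063/416, d=(M4−M3)/(6·2)=1021/832, b=Δ3−h3·(2M3+M4)/6=657/104
t_q=17/4 → seg 1, τ=9/4; S=5+-309/104·τ+-1395/416·τ²+107/96·τ³=-158831/26624

  seg 0: a=2 b=777/208 c=0 d=-465/832
  seg 1: a=5 b=-309/104 c=-1395/416 d=107/96
  seg 2: a=-4 b=2913/416 c=1389/208 d=-1947/416
  seg 3: a=5 b=657/104 c=-3063/416 d=1021/832
S(17/4) = -158831/26624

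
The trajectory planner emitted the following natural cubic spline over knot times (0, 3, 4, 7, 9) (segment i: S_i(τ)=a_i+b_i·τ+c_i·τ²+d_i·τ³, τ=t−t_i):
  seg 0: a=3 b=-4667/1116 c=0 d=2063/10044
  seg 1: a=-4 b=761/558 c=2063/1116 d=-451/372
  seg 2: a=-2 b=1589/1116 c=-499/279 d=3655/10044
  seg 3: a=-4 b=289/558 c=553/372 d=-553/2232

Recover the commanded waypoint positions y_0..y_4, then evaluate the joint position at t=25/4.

y_0=3 y_1=-4 y_2=-2 y_3=-4 y_4=1
S(25/4) = -29409/7936

y_0 = S_0(0) = a_0 = 3
y_1 = S_1(0) = a_1 = -4
y_2 = S_2(0) = a_2 = -2
y_3 = S_3(0) = a_3 = -4
y_4 = S_3(2) = 1
t_q=25/4 is in segment 2 (τ=9/4); S_2(τ)=-29409/7936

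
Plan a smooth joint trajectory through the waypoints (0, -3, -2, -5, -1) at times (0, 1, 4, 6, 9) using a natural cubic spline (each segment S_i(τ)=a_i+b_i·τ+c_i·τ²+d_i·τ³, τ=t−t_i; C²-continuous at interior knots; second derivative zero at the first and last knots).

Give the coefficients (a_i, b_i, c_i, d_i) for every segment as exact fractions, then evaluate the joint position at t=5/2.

  seg 0: a=0 b=-1213/339 c=0 d=196/339
  seg 1: a=-3 b=-625/339 c=196/113 d=-38/113
  seg 2: a=-2 b=-175/339 c=-146/113 d=1085/2712
  seg 3: a=-5 b=-599/678 c=501/452 d=-167/1356
S(5/2) = -1355/452

Δ: Δ0=-3, Δ1=1/3, Δ2=-3/2, Δ3=4/3
row 1: diag=8, rhs=20; c'=3/8, d'=5/2
row 2: denom=10−3·3/8=71/8; d'=(-11−3·5/2)/(71/8)=-148/71
row 3: denom=10−2·16/71=678/71; d'=(17−2·-148/71)/(678/71)=501/226
back: M3=501/226
back: M2=-148/71−16/71·501/226=-292/113
back: M1=5/2−3/8·-292/113=392/113
M: M0=0, M1=392/113, M2=-292/113, M3=501/226, M4=0
seg 0: a=0, c=M0/2=0, d=(M1−M0)/(6·1)=196/339, b=Δ0−h0·(2M0+M1)/6=-1213/339
seg 1: a=-3, c=M1/2=196/113, d=(M2−M1)/(6·3)=-38/113, b=Δ1−h1·(2M1+M2)/6=-625/339
seg 2: a=-2, c=M2/2=-146/113, d=(M3−M2)/(6·2)=1085/2712, b=Δ2−h2·(2M2+M3)/6=-175/339
seg 3: a=-5, c=M3/2=501/452, d=(M4−M3)/(6·3)=-167/1356, b=Δ3−h3·(2M3+M4)/6=-599/678
t_q=5/2 → seg 1, τ=3/2; S=-3+-625/339·τ+196/113·τ²+-38/113·τ³=-1355/452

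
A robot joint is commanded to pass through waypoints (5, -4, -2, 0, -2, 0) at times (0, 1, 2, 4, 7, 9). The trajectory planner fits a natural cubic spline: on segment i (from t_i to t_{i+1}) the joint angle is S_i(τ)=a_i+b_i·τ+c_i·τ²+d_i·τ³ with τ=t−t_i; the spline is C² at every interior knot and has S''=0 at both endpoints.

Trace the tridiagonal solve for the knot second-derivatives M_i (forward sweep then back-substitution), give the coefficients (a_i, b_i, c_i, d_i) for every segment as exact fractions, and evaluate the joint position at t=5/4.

Δ: Δ0=-9, Δ1=2, Δ2=1, Δ3=-2/3, Δ4=1
row 1: diag=4, rhs=66; c'=1/4, d'=33/2
row 2: denom=6−1·1/4=23/4; d'=(-6−1·33/2)/(23/4)=-90/23
row 3: denom=10−2·8/23=214/23; d'=(-10−2·-90/23)/(214/23)=-25/107
row 4: denom=10−3·69/214=1933/214; d'=(10−3·-25/107)/(1933/214)=2290/1933
back: M4=2290/1933
back: M3=-25/107−69/214·2290/1933=-1190/1933
back: M2=-90/23−8/23·-1190/1933=-7150/1933
back: M1=33/2−1/4·-7150/1933=33682/1933
M: M0=0, M1=33682/1933, M2=-7150/1933, M3=-1190/1933, M4=2290/1933, M5=0
seg 0: a=5, c=M0/2=0, d=(M1−M0)/(6·1)=16841/5799, b=Δ0−h0·(2M0+M1)/6=-69032/5799
seg 1: a=-4, c=M1/2=16841/1933, d=(M2−M1)/(6·1)=-20416/5799, b=Δ1−h1·(2M1+M2)/6=-18509/5799
seg 2: a=-2, c=M2/2=-3575/1933, d=(M3−M2)/(6·2)=1490/5799, b=Δ2−h2·(2M2+M3)/6=21289/5799
seg 3: a=0, c=M3/2=-595/1933, d=(M4−M3)/(6·3)=580/5799, b=Δ3−h3·(2M3+M4)/6=-3731/5799
seg 4: a=-2, c=M4/2=1145/1933, d=(M5−M4)/(6·2)=-1145/11598, b=Δ4−h4·(2M4+M5)/6=1219/5799
t_q=5/4 → seg 1, τ=1/4; S=-4+-18509/5799·τ+16841/1933·τ²+-20416/5799·τ³=-133251/30928

  seg 0: a=5 b=-69032/5799 c=0 d=16841/5799
  seg 1: a=-4 b=-18509/5799 c=16841/1933 d=-20416/5799
  seg 2: a=-2 b=21289/5799 c=-3575/1933 d=1490/5799
  seg 3: a=0 b=-3731/5799 c=-595/1933 d=580/5799
  seg 4: a=-2 b=1219/5799 c=1145/1933 d=-1145/11598
S(5/4) = -133251/30928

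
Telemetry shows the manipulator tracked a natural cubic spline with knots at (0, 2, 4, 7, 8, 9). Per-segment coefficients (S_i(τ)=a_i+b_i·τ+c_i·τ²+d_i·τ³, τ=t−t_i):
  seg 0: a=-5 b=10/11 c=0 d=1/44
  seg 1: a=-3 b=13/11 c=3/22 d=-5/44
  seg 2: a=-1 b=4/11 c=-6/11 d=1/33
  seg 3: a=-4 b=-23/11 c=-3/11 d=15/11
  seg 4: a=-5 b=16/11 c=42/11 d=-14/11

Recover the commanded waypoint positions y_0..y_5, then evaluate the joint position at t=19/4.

y_0=-5 y_1=-3 y_2=-1 y_3=-4 y_4=-5 y_5=-1
S(19/4) = -719/704

y_0 = S_0(0) = a_0 = -5
y_1 = S_1(0) = a_1 = -3
y_2 = S_2(0) = a_2 = -1
y_3 = S_3(0) = a_3 = -4
y_4 = S_4(0) = a_4 = -5
y_5 = S_4(1) = -1
t_q=19/4 is in segment 2 (τ=3/4); S_2(τ)=-719/704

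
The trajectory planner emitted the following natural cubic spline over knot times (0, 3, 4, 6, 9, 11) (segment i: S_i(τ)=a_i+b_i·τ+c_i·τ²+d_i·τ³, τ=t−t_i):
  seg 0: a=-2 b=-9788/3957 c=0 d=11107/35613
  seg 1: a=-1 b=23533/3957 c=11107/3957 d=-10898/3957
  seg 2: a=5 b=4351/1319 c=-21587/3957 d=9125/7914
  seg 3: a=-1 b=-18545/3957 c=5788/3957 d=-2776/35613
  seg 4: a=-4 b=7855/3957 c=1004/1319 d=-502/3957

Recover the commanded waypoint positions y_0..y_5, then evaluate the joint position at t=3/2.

y_0 = S_0(0) = a_0 = -2
y_1 = S_1(0) = a_1 = -1
y_2 = S_2(0) = a_2 = 5
y_3 = S_3(0) = a_3 = -1
y_4 = S_4(0) = a_4 = -4
y_5 = S_4(2) = 2
t_q=3/2 is in segment 0 (τ=3/2); S_0(τ)=-49149/10552

y_0=-2 y_1=-1 y_2=5 y_3=-1 y_4=-4 y_5=2
S(3/2) = -49149/10552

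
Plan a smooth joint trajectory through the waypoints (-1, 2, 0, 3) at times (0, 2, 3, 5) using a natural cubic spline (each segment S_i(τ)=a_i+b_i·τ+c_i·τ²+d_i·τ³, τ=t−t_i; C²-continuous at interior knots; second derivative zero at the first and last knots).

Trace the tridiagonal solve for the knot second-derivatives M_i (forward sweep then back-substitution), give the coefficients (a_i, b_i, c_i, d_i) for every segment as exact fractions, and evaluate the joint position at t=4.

Δ: Δ0=3/2, Δ1=-2, Δ2=3/2
row 1: diag=6, rhs=-21; c'=1/6, d'=-7/2
row 2: denom=6−1·1/6=35/6; d'=(21−1·-7/2)/(35/6)=21/5
back: M2=21/5
back: M1=-7/2−1/6·21/5=-21/5
M: M0=0, M1=-21/5, M2=21/5, M3=0
seg 0: a=-1, c=M0/2=0, d=(M1−M0)/(6·2)=-7/20, b=Δ0−h0·(2M0+M1)/6=29/10
seg 1: a=2, c=M1/2=-21/10, d=(M2−M1)/(6·1)=7/5, b=Δ1−h1·(2M1+M2)/6=-13/10
seg 2: a=0, c=M2/2=21/10, d=(M3−M2)/(6·2)=-7/20, b=Δ2−h2·(2M2+M3)/6=-13/10
t_q=4 → seg 2, τ=1; S=0+-13/10·τ+21/10·τ²+-7/20·τ³=9/20

  seg 0: a=-1 b=29/10 c=0 d=-7/20
  seg 1: a=2 b=-13/10 c=-21/10 d=7/5
  seg 2: a=0 b=-13/10 c=21/10 d=-7/20
S(4) = 9/20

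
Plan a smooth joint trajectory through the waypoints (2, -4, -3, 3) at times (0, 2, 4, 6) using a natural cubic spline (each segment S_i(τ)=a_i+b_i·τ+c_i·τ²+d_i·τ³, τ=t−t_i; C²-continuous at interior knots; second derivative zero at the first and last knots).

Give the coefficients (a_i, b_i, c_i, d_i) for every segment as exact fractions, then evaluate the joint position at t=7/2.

Δ: Δ0=-3, Δ1=1/2, Δ2=3
row 1: diag=8, rhs=21; c'=1/4, d'=21/8
row 2: denom=8−2·1/4=15/2; d'=(15−2·21/8)/(15/2)=13/10
back: M2=13/10
back: M1=21/8−1/4·13/10=23/10
M: M0=0, M1=23/10, M2=13/10, M3=0
seg 0: a=2, c=M0/2=0, d=(M1−M0)/(6·2)=23/120, b=Δ0−h0·(2M0+M1)/6=-113/30
seg 1: a=-4, c=M1/2=23/20, d=(M2−M1)/(6·2)=-1/12, b=Δ1−h1·(2M1+M2)/6=-22/15
seg 2: a=-3, c=M2/2=13/20, d=(M3−M2)/(6·2)=-13/120, b=Δ2−h2·(2M2+M3)/6=32/15
t_q=7/2 → seg 1, τ=3/2; S=-4+-22/15·τ+23/20·τ²+-1/12·τ³=-623/160

  seg 0: a=2 b=-113/30 c=0 d=23/120
  seg 1: a=-4 b=-22/15 c=23/20 d=-1/12
  seg 2: a=-3 b=32/15 c=13/20 d=-13/120
S(7/2) = -623/160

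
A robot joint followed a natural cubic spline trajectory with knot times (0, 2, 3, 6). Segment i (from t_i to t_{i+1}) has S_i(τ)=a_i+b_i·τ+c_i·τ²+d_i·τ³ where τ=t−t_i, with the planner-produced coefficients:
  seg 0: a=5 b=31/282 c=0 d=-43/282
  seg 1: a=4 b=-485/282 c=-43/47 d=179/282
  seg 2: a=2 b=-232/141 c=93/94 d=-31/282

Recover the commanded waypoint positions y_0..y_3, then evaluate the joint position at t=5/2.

y_0 = S_0(0) = a_0 = 5
y_1 = S_1(0) = a_1 = 4
y_2 = S_2(0) = a_2 = 2
y_3 = S_2(3) = 3
t_q=5/2 is in segment 1 (τ=1/2); S_1(τ)=2249/752

y_0=5 y_1=4 y_2=2 y_3=3
S(5/2) = 2249/752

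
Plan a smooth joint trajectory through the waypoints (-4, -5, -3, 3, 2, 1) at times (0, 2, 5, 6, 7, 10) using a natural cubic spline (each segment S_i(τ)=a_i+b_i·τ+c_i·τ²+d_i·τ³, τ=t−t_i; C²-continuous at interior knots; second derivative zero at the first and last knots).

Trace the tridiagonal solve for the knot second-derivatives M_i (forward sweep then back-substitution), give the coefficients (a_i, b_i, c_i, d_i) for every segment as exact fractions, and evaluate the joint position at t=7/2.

  seg 0: a=-4 b=-577/4242 c=0 d=-193/2121
  seg 1: a=-5 b=-5209/4242 c=-386/707 d=555/1414
  seg 2: a=-3 b=12925/2121 c=4223/1414 d=-13067/4242
  seg 3: a=3 b=11987/4242 c=-4422/707 d=10303/4242
  seg 4: a=2 b=-5084/2121 c=1459/1414 d=-1459/12726
S(7/2) = -10901/1616

Δ: Δ0=-1/2, Δ1=2/3, Δ2=6, Δ3=-1, Δ4=-1/3
row 1: diag=10, rhs=7; c'=3/10, d'=7/10
row 2: denom=8−3·3/10=71/10; d'=(32−3·7/10)/(71/10)=299/71
row 3: denom=4−1·10/71=274/71; d'=(-42−1·299/71)/(274/71)=-3281/274
row 4: denom=8−1·71/274=2121/274; d'=(4−1·-3281/274)/(2121/274)=1459/707
back: M4=1459/707
back: M3=-3281/274−71/274·1459/707=-8844/707
back: M2=299/71−10/71·-8844/707=4223/707
back: M1=7/10−3/10·4223/707=-772/707
M: M0=0, M1=-772/707, M2=4223/707, M3=-8844/707, M4=1459/707, M5=0
seg 0: a=-4, c=M0/2=0, d=(M1−M0)/(6·2)=-193/2121, b=Δ0−h0·(2M0+M1)/6=-577/4242
seg 1: a=-5, c=M1/2=-386/707, d=(M2−M1)/(6·3)=555/1414, b=Δ1−h1·(2M1+M2)/6=-5209/4242
seg 2: a=-3, c=M2/2=4223/1414, d=(M3−M2)/(6·1)=-13067/4242, b=Δ2−h2·(2M2+M3)/6=12925/2121
seg 3: a=3, c=M3/2=-4422/707, d=(M4−M3)/(6·1)=10303/4242, b=Δ3−h3·(2M3+M4)/6=11987/4242
seg 4: a=2, c=M4/2=1459/1414, d=(M5−M4)/(6·3)=-1459/12726, b=Δ4−h4·(2M4+M5)/6=-5084/2121
t_q=7/2 → seg 1, τ=3/2; S=-5+-5209/4242·τ+-386/707·τ²+555/1414·τ³=-10901/1616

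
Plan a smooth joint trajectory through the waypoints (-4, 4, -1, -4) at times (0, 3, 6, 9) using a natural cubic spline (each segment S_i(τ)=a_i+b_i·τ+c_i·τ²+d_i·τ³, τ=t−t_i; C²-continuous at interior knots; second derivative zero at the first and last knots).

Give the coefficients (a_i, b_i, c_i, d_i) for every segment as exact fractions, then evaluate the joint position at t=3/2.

  seg 0: a=-4 b=58/15 c=0 d=-2/15
  seg 1: a=4 b=4/15 c=-6/5 d=5/27
  seg 2: a=-1 b=-29/15 c=7/15 d=-7/135
S(3/2) = 27/20

Δ: Δ0=8/3, Δ1=-5/3, Δ2=-1
row 1: diag=12, rhs=-26; c'=1/4, d'=-13/6
row 2: denom=12−3·1/4=45/4; d'=(4−3·-13/6)/(45/4)=14/15
back: M2=14/15
back: M1=-13/6−1/4·14/15=-12/5
M: M0=0, M1=-12/5, M2=14/15, M3=0
seg 0: a=-4, c=M0/2=0, d=(M1−M0)/(6·3)=-2/15, b=Δ0−h0·(2M0+M1)/6=58/15
seg 1: a=4, c=M1/2=-6/5, d=(M2−M1)/(6·3)=5/27, b=Δ1−h1·(2M1+M2)/6=4/15
seg 2: a=-1, c=M2/2=7/15, d=(M3−M2)/(6·3)=-7/135, b=Δ2−h2·(2M2+M3)/6=-29/15
t_q=3/2 → seg 0, τ=3/2; S=-4+58/15·τ+0·τ²+-2/15·τ³=27/20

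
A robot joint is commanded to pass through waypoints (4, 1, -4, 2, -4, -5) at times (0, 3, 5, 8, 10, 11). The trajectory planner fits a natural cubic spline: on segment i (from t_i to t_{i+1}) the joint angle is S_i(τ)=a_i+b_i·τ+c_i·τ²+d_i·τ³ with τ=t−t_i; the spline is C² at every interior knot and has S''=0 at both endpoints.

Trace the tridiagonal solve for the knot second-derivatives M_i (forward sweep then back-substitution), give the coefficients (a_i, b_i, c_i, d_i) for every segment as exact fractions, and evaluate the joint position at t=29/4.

Δ: Δ0=-1, Δ1=-5/2, Δ2=2, Δ3=-3, Δ4=-1
row 1: diag=10, rhs=-9; c'=1/5, d'=-9/10
row 2: denom=10−2·1/5=48/5; d'=(27−2·-9/10)/(48/5)=3
row 3: denom=10−3·5/16=145/16; d'=(-30−3·3)/(145/16)=-624/145
row 4: denom=6−2·32/145=806/145; d'=(12−2·-624/145)/(806/145)=1494/403
back: M4=1494/403
back: M3=-624/145−32/145·1494/403=-2064/403
back: M2=3−5/16·-2064/403=1854/403
back: M1=-9/10−1/5·1854/403=-1467/806
M: M0=0, M1=-1467/806, M2=1854/403, M3=-2064/403, M4=1494/403, M5=0
seg 0: a=4, c=M0/2=0, d=(M1−M0)/(6·3)=-163/1612, b=Δ0−h0·(2M0+M1)/6=-145/1612
seg 1: a=1, c=M1/2=-1467/1612, d=(M2−M1)/(6·2)=1725/3224, b=Δ1−h1·(2M1+M2)/6=-2273/806
seg 2: a=-4, c=M2/2=927/403, d=(M3−M2)/(6·3)=-653/1209, b=Δ2−h2·(2M2+M3)/6=-16/403
seg 3: a=2, c=M3/2=-1032/403, d=(M4−M3)/(6·2)=593/806, b=Δ3−h3·(2M3+M4)/6=-331/403
seg 4: a=-4, c=M4/2=747/403, d=(M5−M4)/(6·1)=-249/403, b=Δ4−h4·(2M4+M5)/6=-901/403
t_q=29/4 → seg 2, τ=9/4; S=-4+-16/403·τ+927/403·τ²+-653/1209·τ³=36197/25792

  seg 0: a=4 b=-145/1612 c=0 d=-163/1612
  seg 1: a=1 b=-2273/806 c=-1467/1612 d=1725/3224
  seg 2: a=-4 b=-16/403 c=927/403 d=-653/1209
  seg 3: a=2 b=-331/403 c=-1032/403 d=593/806
  seg 4: a=-4 b=-901/403 c=747/403 d=-249/403
S(29/4) = 36197/25792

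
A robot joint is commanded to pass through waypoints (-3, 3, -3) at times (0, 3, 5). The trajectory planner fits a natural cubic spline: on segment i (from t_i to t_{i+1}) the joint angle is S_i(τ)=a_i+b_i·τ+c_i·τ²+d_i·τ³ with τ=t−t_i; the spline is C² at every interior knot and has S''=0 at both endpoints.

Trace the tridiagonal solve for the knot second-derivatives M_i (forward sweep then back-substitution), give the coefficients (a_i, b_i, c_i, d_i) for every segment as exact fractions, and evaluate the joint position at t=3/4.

Δ: Δ0=2, Δ1=-3
row 1: diag=10, rhs=-30; c'=1/5, d'=-3
back: M1=-3
M: M0=0, M1=-3, M2=0
seg 0: a=-3, c=M0/2=0, d=(M1−M0)/(6·3)=-1/6, b=Δ0−h0·(2M0+M1)/6=7/2
seg 1: a=3, c=M1/2=-3/2, d=(M2−M1)/(6·2)=1/4, b=Δ1−h1·(2M1+M2)/6=-1
t_q=3/4 → seg 0, τ=3/4; S=-3+7/2·τ+0·τ²+-1/6·τ³=-57/128

  seg 0: a=-3 b=7/2 c=0 d=-1/6
  seg 1: a=3 b=-1 c=-3/2 d=1/4
S(3/4) = -57/128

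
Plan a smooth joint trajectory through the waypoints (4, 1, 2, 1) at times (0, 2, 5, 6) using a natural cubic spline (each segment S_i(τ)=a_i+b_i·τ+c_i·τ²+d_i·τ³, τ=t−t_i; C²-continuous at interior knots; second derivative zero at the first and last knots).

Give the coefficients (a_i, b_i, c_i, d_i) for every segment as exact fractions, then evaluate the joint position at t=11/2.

Δ: Δ0=-3/2, Δ1=1/3, Δ2=-1
row 1: diag=10, rhs=11; c'=3/10, d'=11/10
row 2: denom=8−3·3/10=71/10; d'=(-8−3·11/10)/(71/10)=-113/71
back: M2=-113/71
back: M1=11/10−3/10·-113/71=112/71
M: M0=0, M1=112/71, M2=-113/71, M3=0
seg 0: a=4, c=M0/2=0, d=(M1−M0)/(6·2)=28/213, b=Δ0−h0·(2M0+M1)/6=-863/426
seg 1: a=1, c=M1/2=56/71, d=(M2−M1)/(6·3)=-25/142, b=Δ1−h1·(2M1+M2)/6=-191/426
seg 2: a=2, c=M2/2=-113/142, d=(M3−M2)/(6·1)=113/426, b=Δ2−h2·(2M2+M3)/6=-100/213
t_q=11/2 → seg 2, τ=1/2; S=2+-100/213·τ+-113/142·τ²+113/426·τ³=1817/1136

  seg 0: a=4 b=-863/426 c=0 d=28/213
  seg 1: a=1 b=-191/426 c=56/71 d=-25/142
  seg 2: a=2 b=-100/213 c=-113/142 d=113/426
S(11/2) = 1817/1136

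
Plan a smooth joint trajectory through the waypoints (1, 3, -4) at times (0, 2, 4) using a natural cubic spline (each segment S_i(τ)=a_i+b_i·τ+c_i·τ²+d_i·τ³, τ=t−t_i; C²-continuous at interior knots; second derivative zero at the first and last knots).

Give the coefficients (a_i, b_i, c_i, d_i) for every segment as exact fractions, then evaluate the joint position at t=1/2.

  seg 0: a=1 b=17/8 c=0 d=-9/32
  seg 1: a=3 b=-5/4 c=-27/16 d=9/32
S(1/2) = 519/256

Δ: Δ0=1, Δ1=-7/2
row 1: diag=8, rhs=-27; c'=1/4, d'=-27/8
back: M1=-27/8
M: M0=0, M1=-27/8, M2=0
seg 0: a=1, c=M0/2=0, d=(M1−M0)/(6·2)=-9/32, b=Δ0−h0·(2M0+M1)/6=17/8
seg 1: a=3, c=M1/2=-27/16, d=(M2−M1)/(6·2)=9/32, b=Δ1−h1·(2M1+M2)/6=-5/4
t_q=1/2 → seg 0, τ=1/2; S=1+17/8·τ+0·τ²+-9/32·τ³=519/256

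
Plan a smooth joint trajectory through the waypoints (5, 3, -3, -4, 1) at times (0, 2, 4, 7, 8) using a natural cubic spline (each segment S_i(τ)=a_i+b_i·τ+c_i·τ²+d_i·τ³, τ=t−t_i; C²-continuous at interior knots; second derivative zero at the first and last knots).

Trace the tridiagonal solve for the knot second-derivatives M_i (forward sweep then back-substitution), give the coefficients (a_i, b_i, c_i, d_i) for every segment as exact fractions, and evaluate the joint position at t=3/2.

Δ: Δ0=-1, Δ1=-3, Δ2=-1/3, Δ3=5
row 1: diag=8, rhs=-12; c'=1/4, d'=-3/2
row 2: denom=10−2·1/4=19/2; d'=(16−2·-3/2)/(19/2)=2
row 3: denom=8−3·6/19=134/19; d'=(32−3·2)/(134/19)=247/67
back: M3=247/67
back: M2=2−6/19·247/67=56/67
back: M1=-3/2−1/4·56/67=-229/134
M: M0=0, M1=-229/134, M2=56/67, M3=247/67, M4=0
seg 0: a=5, c=M0/2=0, d=(M1−M0)/(6·2)=-229/1608, b=Δ0−h0·(2M0+M1)/6=-173/402
seg 1: a=3, c=M1/2=-229/268, d=(M2−M1)/(6·2)=341/1608, b=Δ1−h1·(2M1+M2)/6=-430/201
seg 2: a=-3, c=M2/2=28/67, d=(M3−M2)/(6·3)=191/1206, b=Δ2−h2·(2M2+M3)/6=-1211/402
seg 3: a=-4, c=M3/2=247/134, d=(M4−M3)/(6·1)=-247/402, b=Δ3−h3·(2M3+M4)/6=758/201
t_q=3/2 → seg 0, τ=3/2; S=5+-173/402·τ+0·τ²+-229/1608·τ³=16611/4288

  seg 0: a=5 b=-173/402 c=0 d=-229/1608
  seg 1: a=3 b=-430/201 c=-229/268 d=341/1608
  seg 2: a=-3 b=-1211/402 c=28/67 d=191/1206
  seg 3: a=-4 b=758/201 c=247/134 d=-247/402
S(3/2) = 16611/4288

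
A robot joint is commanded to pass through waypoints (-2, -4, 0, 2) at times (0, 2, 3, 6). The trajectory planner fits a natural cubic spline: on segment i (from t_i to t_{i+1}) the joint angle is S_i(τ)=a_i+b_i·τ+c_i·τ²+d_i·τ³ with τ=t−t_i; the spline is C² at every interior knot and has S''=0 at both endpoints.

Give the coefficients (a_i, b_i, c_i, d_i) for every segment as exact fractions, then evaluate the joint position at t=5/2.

  seg 0: a=-2 b=-401/141 c=0 d=65/141
  seg 1: a=-4 b=379/141 c=130/47 d=-205/141
  seg 2: a=0 b=544/141 c=-75/47 d=25/141
S(5/2) = -807/376

Δ: Δ0=-1, Δ1=4, Δ2=2/3
row 1: diag=6, rhs=30; c'=1/6, d'=5
row 2: denom=8−1·1/6=47/6; d'=(-20−1·5)/(47/6)=-150/47
back: M2=-150/47
back: M1=5−1/6·-150/47=260/47
M: M0=0, M1=260/47, M2=-150/47, M3=0
seg 0: a=-2, c=M0/2=0, d=(M1−M0)/(6·2)=65/141, b=Δ0−h0·(2M0+M1)/6=-401/141
seg 1: a=-4, c=M1/2=130/47, d=(M2−M1)/(6·1)=-205/141, b=Δ1−h1·(2M1+M2)/6=379/141
seg 2: a=0, c=M2/2=-75/47, d=(M3−M2)/(6·3)=25/141, b=Δ2−h2·(2M2+M3)/6=544/141
t_q=5/2 → seg 1, τ=1/2; S=-4+379/141·τ+130/47·τ²+-205/141·τ³=-807/376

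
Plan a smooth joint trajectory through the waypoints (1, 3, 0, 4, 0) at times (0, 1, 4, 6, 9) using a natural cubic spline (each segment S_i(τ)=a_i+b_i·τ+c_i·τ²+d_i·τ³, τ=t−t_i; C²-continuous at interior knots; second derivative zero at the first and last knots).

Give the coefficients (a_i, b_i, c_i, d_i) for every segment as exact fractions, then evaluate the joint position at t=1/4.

  seg 0: a=1 b=877/339 c=0 d=-199/339
  seg 1: a=3 b=280/339 c=-199/113 d=1172/3051
  seg 2: a=0 b=214/339 c=575/339 d=-343/678
  seg 3: a=4 b=152/113 c=-454/339 d=454/3051
S(1/4) = 11843/7232

Δ: Δ0=2, Δ1=-1, Δ2=2, Δ3=-4/3
row 1: diag=8, rhs=-18; c'=3/8, d'=-9/4
row 2: denom=10−3·3/8=71/8; d'=(18−3·-9/4)/(71/8)=198/71
row 3: denom=10−2·16/71=678/71; d'=(-20−2·198/71)/(678/71)=-908/339
back: M3=-908/339
back: M2=198/71−16/71·-908/339=1150/339
back: M1=-9/4−3/8·1150/339=-398/113
M: M0=0, M1=-398/113, M2=1150/339, M3=-908/339, M4=0
seg 0: a=1, c=M0/2=0, d=(M1−M0)/(6·1)=-199/339, b=Δ0−h0·(2M0+M1)/6=877/339
seg 1: a=3, c=M1/2=-199/113, d=(M2−M1)/(6·3)=1172/3051, b=Δ1−h1·(2M1+M2)/6=280/339
seg 2: a=0, c=M2/2=575/339, d=(M3−M2)/(6·2)=-343/678, b=Δ2−h2·(2M2+M3)/6=214/339
seg 3: a=4, c=M3/2=-454/339, d=(M4−M3)/(6·3)=454/3051, b=Δ3−h3·(2M3+M4)/6=152/113
t_q=1/4 → seg 0, τ=1/4; S=1+877/339·τ+0·τ²+-199/339·τ³=11843/7232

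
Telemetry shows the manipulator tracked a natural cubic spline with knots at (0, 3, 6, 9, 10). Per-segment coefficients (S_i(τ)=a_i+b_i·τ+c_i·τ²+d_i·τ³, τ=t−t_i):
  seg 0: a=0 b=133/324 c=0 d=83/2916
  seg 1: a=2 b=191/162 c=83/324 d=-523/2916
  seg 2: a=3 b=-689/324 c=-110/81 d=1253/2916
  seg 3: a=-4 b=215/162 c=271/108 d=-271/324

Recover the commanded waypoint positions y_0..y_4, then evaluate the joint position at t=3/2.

y_0=0 y_1=2 y_2=3 y_3=-4 y_4=-1
S(3/2) = 205/288

y_0 = S_0(0) = a_0 = 0
y_1 = S_1(0) = a_1 = 2
y_2 = S_2(0) = a_2 = 3
y_3 = S_3(0) = a_3 = -4
y_4 = S_3(1) = -1
t_q=3/2 is in segment 0 (τ=3/2); S_0(τ)=205/288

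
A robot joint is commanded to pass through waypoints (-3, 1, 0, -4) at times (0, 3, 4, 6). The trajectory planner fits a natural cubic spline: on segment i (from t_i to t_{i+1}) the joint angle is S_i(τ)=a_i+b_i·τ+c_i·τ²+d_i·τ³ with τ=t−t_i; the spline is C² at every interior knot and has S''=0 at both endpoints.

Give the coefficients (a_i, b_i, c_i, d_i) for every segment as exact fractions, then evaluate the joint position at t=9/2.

Δ: Δ0=4/3, Δ1=-1, Δ2=-2
row 1: diag=8, rhs=-14; c'=1/8, d'=-7/4
row 2: denom=6−1·1/8=47/8; d'=(-6−1·-7/4)/(47/8)=-34/47
back: M2=-34/47
back: M1=-7/4−1/8·-34/47=-78/47
M: M0=0, M1=-78/47, M2=-34/47, M3=0
seg 0: a=-3, c=M0/2=0, d=(M1−M0)/(6·3)=-13/141, b=Δ0−h0·(2M0+M1)/6=305/141
seg 1: a=1, c=M1/2=-39/47, d=(M2−M1)/(6·1)=22/141, b=Δ1−h1·(2M1+M2)/6=-46/141
seg 2: a=0, c=M2/2=-17/47, d=(M3−M2)/(6·2)=17/282, b=Δ2−h2·(2M2+M3)/6=-214/141
t_q=9/2 → seg 2, τ=1/2; S=0+-214/141·τ+-17/47·τ²+17/282·τ³=-633/752

  seg 0: a=-3 b=305/141 c=0 d=-13/141
  seg 1: a=1 b=-46/141 c=-39/47 d=22/141
  seg 2: a=0 b=-214/141 c=-17/47 d=17/282
S(9/2) = -633/752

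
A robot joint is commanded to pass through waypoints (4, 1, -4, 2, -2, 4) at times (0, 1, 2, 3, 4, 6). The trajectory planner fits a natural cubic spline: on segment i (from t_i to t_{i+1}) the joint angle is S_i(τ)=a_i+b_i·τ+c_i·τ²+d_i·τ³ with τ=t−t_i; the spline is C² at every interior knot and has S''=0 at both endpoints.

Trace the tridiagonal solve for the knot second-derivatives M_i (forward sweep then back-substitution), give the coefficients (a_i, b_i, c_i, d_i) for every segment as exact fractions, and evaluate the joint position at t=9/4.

  seg 0: a=4 b=-157/107 c=0 d=-164/107
  seg 1: a=1 b=-649/107 c=-492/107 d=606/107
  seg 2: a=-4 b=185/107 c=1326/107 d=-869/107
  seg 3: a=2 b=230/107 c=-1281/107 d=623/107
  seg 4: a=-2 b=-463/107 c=588/107 d=-98/107
S(9/4) = -19997/6848

Δ: Δ0=-3, Δ1=-5, Δ2=6, Δ3=-4, Δ4=3
row 1: diag=4, rhs=-12; c'=1/4, d'=-3
row 2: denom=4−1·1/4=15/4; d'=(66−1·-3)/(15/4)=92/5
row 3: denom=4−1·4/15=56/15; d'=(-60−1·92/5)/(56/15)=-21
row 4: denom=6−1·15/56=321/56; d'=(42−1·-21)/(321/56)=1176/107
back: M4=1176/107
back: M3=-21−15/56·1176/107=-2562/107
back: M2=92/5−4/15·-2562/107=2652/107
back: M1=-3−1/4·2652/107=-984/107
M: M0=0, M1=-984/107, M2=2652/107, M3=-2562/107, M4=1176/107, M5=0
seg 0: a=4, c=M0/2=0, d=(M1−M0)/(6·1)=-164/107, b=Δ0−h0·(2M0+M1)/6=-157/107
seg 1: a=1, c=M1/2=-492/107, d=(M2−M1)/(6·1)=606/107, b=Δ1−h1·(2M1+M2)/6=-649/107
seg 2: a=-4, c=M2/2=1326/107, d=(M3−M2)/(6·1)=-869/107, b=Δ2−h2·(2M2+M3)/6=185/107
seg 3: a=2, c=M3/2=-1281/107, d=(M4−M3)/(6·1)=623/107, b=Δ3−h3·(2M3+M4)/6=230/107
seg 4: a=-2, c=M4/2=588/107, d=(M5−M4)/(6·2)=-98/107, b=Δ4−h4·(2M4+M5)/6=-463/107
t_q=9/4 → seg 2, τ=1/4; S=-4+185/107·τ+1326/107·τ²+-869/107·τ³=-19997/6848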